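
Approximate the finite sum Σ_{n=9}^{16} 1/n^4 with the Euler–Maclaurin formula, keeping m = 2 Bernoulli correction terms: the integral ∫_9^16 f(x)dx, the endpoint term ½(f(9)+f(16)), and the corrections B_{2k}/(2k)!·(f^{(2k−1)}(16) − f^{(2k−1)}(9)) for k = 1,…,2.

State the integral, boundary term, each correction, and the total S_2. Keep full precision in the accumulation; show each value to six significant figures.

S_2 ≈ 0.000464997

Integral: ∫_9^16 1/x^4 dx = 0.000375867.
Endpoint term: (f(9) + f(16))/2 = (0.000152416 + 1.52588e-05)/2 = 8.38373e-05.
Integral + boundary = 0.000459704.
Order-1 term: 1/12 · (-3.81470e-06 − (-6.77404e-05)) = 5.32714e-06.
After k=1: 0.000465032.
Order-2 term: −1/720 · (-4.47035e-07 − (-2.50890e-05)) = -3.42250e-08.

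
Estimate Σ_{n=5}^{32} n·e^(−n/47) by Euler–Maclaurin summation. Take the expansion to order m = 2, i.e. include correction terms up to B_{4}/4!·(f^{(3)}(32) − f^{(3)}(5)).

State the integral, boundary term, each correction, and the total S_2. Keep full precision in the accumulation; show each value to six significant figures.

S_2 ≈ 328.177

∫_5^32 x·e^(−x/47) dx evaluates to 317.883.
Boundary: ½(f(5) + f(32)) = ½(4.49540 + 16.1980) = 10.3467.
So far: 328.230.
Correction k=1: B_{2}/2! · (f^{(1)}(32) − f^{(1)}(5)) = 1/12 · (0.161549 − 0.803433) = -0.0534904.
Partial sum through k=1: 328.177.
Correction k=2: B_{4}/4! · (f^{(3)}(32) − f^{(3)}(5)) = −1/720 · (0.000531426 − 0.00117772) = 8.97637e-07.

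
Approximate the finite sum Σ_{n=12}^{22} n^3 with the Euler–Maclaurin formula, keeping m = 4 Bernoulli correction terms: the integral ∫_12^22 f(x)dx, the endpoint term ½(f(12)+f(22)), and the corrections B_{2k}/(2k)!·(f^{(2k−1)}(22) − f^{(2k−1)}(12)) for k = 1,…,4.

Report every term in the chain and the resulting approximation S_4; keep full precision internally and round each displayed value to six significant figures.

∫_12^22 x^3 dx evaluates to 53380.0.
Boundary: ½(f(12) + f(22)) = ½(1728.00 + 10648.0) = 6188.00.
So far: 59568.0.
Correction k=1: B_{2}/2! · (f^{(1)}(22) − f^{(1)}(12)) = 1/12 · (1452.00 − 432.000) = 85.0000.
Partial sum through k=1: 59653.0.
Correction k=2: B_{4}/4! · (f^{(3)}(22) − f^{(3)}(12)) = −1/720 · (6.00000 − 6.00000) = 0.00000.
Partial sum through k=2: 59653.0.
Correction k=3: B_{6}/6! · (f^{(5)}(22) − f^{(5)}(12)) = 1/30240 · (0.00000 − 0.00000) = 0.00000.
Partial sum through k=3: 59653.0.
Correction k=4: B_{8}/8! · (f^{(7)}(22) − f^{(7)}(12)) = −1/1209600 · (0.00000 − 0.00000) = 0.00000.

S_4 ≈ 59653.0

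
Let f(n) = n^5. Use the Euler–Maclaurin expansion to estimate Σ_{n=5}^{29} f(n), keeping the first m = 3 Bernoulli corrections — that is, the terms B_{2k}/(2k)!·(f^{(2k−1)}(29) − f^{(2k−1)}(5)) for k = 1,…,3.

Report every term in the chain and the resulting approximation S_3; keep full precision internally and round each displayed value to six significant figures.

The integral term ∫_5^29 x^5 dx = 9.91346e+07.
½[f(5) + f(29)] = ½[3125.00 + 2.05111e+07] = 1.02571e+07.
Integral + boundary = 1.09392e+08.
Correction k=1: B_{2}/2! · (f^{(1)}(29) − f^{(1)}(5)) = 1/12 · (3.53640e+06 − 3125.00) = 294440.
Running total after k=1: 1.09686e+08.
Correction k=2: B_{4}/4! · (f^{(3)}(29) − f^{(3)}(5)) = −1/720 · (50460.0 − 1500.00) = -68.0000.
Running total after k=2: 1.09686e+08.
Correction k=3: B_{6}/6! · (f^{(5)}(29) − f^{(5)}(5)) = 1/30240 · (120.000 − 120.000) = 0.00000.

S_3 ≈ 1.09686e+08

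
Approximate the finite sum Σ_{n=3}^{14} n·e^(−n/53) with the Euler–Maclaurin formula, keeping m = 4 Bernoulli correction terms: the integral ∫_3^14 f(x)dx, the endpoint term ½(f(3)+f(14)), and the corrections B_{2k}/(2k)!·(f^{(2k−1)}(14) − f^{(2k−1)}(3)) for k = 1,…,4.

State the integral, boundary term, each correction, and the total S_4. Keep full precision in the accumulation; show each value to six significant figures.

S_4 ≈ 84.7691

Integral: ∫_3^14 x·e^(−x/53) dx = 78.0038.
½[f(3) + f(14)] = ½[2.83491 + 10.7500] = 6.79246.
Integral + boundary = 84.7963.
Order-1 term: 1/12 · (0.565027 − 0.891480) = -0.0272044.
After k=1: 84.7691.
Order-2 term: −1/720 · (0.000747861 − 0.000990180) = 3.36554e-07.
After k=2: 84.7691.
Order-3 term: 1/30240 · (4.60866e-07 − 5.92024e-07) = -4.33722e-12.
After k=3: 84.7691.
Order-4 term: −1/1209600 · (2.33355e-10 − 2.96029e-10) = 5.18134e-17.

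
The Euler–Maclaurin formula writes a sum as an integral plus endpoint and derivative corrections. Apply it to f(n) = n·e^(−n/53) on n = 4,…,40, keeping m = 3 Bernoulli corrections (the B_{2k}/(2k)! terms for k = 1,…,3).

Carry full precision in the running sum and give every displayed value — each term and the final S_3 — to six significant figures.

S_3 ≈ 495.249

Integral: ∫_4^40 x·e^(−x/53) dx = 484.053.
½[f(4) + f(40)] = ½[3.70922 + 18.8057] = 11.2575.
So far: 495.311.
k=1: B_{2}/(2)! × [f^{(1)}(40) − f^{(1)}(4)] = 1/12 × (0.115318 − 0.857321) = -0.0618335.
Partial sum through k=1: 495.249.
k=2: B_{4}/(4)! × [f^{(3)}(40) − f^{(3)}(4)] = −1/720 × (0.000375794 − 0.000965444) = 8.18958e-07.
Partial sum through k=2: 495.249.
k=3: B_{6}/(6)! × [f^{(5)}(40) − f^{(5)}(4)] = 1/30240 × (2.52949e-07 − 5.78741e-07) = -1.07735e-11.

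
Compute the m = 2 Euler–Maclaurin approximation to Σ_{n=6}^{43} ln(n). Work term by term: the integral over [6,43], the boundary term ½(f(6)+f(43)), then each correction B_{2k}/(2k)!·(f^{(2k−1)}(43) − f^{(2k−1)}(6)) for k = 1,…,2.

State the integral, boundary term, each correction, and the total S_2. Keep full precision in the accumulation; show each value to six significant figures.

S_2 ≈ 116.746

The integral term ∫_6^43 ln(x) dx = 113.981.
Endpoint term: (f(6) + f(43))/2 = (1.79176 + 3.76120)/2 = 2.77648.
Running total after boundary: 116.758.
k=1: B_{2}/(2)! × [f^{(1)}(43) − f^{(1)}(6)] = 1/12 × (0.0232558 − 0.166667) = -0.0119509.
After k=1: 116.746.
k=2: B_{4}/(4)! × [f^{(3)}(43) − f^{(3)}(6)] = −1/720 × (2.51550e-05 − 0.00925926) = 1.28251e-05.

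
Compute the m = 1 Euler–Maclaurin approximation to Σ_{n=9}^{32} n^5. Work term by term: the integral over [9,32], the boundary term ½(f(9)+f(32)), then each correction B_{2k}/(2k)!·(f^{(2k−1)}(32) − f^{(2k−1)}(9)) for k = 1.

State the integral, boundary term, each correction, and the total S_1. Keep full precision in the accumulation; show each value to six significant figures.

S_1 ≈ 1.96109e+08

The integral term ∫_9^32 x^5 dx = 1.78868e+08.
Endpoint term: (f(9) + f(32))/2 = (59049.0 + 3.35544e+07)/2 = 1.68067e+07.
Running total after boundary: 1.95675e+08.
Correction k=1: B_{2}/2! · (f^{(1)}(32) − f^{(1)}(9)) = 1/12 · (5.24288e+06 − 32805.0) = 434173.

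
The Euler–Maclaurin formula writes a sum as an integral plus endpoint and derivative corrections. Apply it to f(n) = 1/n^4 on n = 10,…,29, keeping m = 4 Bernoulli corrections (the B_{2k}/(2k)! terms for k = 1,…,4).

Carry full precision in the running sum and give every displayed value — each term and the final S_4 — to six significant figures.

∫_10^29 1/x^4 dx evaluates to 0.000319666.
Boundary: ½(f(10) + f(29)) = ½(0.000100000 + 1.41387e-06) = 5.07069e-05.
Integral + boundary = 0.000370373.
Correction k=1: B_{2}/2! · (f^{(1)}(29) − f^{(1)}(10)) = 1/12 · (-1.95016e-07 − (-4.00000e-05)) = 3.31708e-06.
Partial sum through k=1: 0.000373690.
Correction k=2: B_{4}/4! · (f^{(3)}(29) − f^{(3)}(10)) = −1/720 · (-6.95657e-09 − (-1.20000e-05)) = -1.66570e-08.
Partial sum through k=2: 0.000373673.
Correction k=3: B_{6}/6! · (f^{(5)}(29) − f^{(5)}(10)) = 1/30240 · (-4.63220e-10 − (-6.72000e-06)) = 2.22207e-10.
Partial sum through k=3: 0.000373674.
Correction k=4: B_{8}/8! · (f^{(7)}(29) − f^{(7)}(10)) = −1/1209600 · (-4.95717e-11 − (-6.04800e-06)) = -4.99996e-12.

S_4 ≈ 0.000373674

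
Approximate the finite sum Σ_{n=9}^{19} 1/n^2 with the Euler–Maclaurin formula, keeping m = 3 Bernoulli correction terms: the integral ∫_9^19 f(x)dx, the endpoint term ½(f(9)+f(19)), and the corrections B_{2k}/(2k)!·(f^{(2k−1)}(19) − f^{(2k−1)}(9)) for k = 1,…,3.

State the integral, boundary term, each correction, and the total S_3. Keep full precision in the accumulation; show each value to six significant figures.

S_3 ≈ 0.0662412

Integral: ∫_9^19 1/x^2 dx = 0.0584795.
Boundary: ½(f(9) + f(19)) = ½(0.0123457 + 0.00277008) = 0.00755788.
So far: 0.0660374.
Order-1 term: 1/12 · (-0.000291588 − (-0.00274348)) = 0.000204325.
Partial sum through k=1: 0.0662417.
Order-2 term: −1/720 · (-9.69267e-06 − (-0.000406442)) = -5.51041e-07.
Partial sum through k=2: 0.0662412.
Order-3 term: 1/30240 · (-8.05485e-07 − (-0.000150534)) = 4.95134e-09.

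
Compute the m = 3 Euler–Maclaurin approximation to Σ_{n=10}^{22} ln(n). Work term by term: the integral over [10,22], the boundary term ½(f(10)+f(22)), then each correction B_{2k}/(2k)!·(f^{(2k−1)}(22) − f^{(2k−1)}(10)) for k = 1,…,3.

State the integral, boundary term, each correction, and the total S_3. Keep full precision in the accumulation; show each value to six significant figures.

S_3 ≈ 35.6694

∫_10^22 ln(x) dx evaluates to 32.9771.
Boundary: ½(f(10) + f(22)) = ½(2.30259 + 3.09104) = 2.69681.
So far: 35.6739.
Correction k=1: B_{2}/2! · (f^{(1)}(22) − f^{(1)}(10)) = 1/12 · (0.0454545 − 0.100000) = -0.00454545.
Partial sum through k=1: 35.6694.
Correction k=2: B_{4}/4! · (f^{(3)}(22) − f^{(3)}(10)) = −1/720 · (0.000187829 − 0.00200000) = 2.51690e-06.
Partial sum through k=2: 35.6694.
Correction k=3: B_{6}/6! · (f^{(5)}(22) − f^{(5)}(10)) = 1/30240 · (4.65691e-06 − 0.000240000) = -7.78251e-09.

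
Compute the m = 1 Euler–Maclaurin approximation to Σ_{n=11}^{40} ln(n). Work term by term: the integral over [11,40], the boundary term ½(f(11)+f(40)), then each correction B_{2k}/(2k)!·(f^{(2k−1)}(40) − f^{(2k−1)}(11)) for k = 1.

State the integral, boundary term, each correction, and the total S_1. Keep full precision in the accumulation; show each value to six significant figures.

∫_11^40 ln(x) dx evaluates to 92.1783.
½[f(11) + f(40)] = ½[2.39790 + 3.68888] = 3.04339.
Running total after boundary: 95.2217.
Order-1 term: 1/12 · (0.0250000 − 0.0909091) = -0.00549242.

S_1 ≈ 95.2162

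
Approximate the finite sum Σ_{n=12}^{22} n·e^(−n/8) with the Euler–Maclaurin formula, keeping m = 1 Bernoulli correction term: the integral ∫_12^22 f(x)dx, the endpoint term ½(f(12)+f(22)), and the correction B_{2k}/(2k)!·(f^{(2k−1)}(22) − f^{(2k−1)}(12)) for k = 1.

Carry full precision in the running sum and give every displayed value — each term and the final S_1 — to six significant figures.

The integral term ∫_12^22 x·e^(−x/8) dx = 20.3581.
½[f(12) + f(22)] = ½[2.67756 + 1.40641] = 2.04199.
Running total after boundary: 22.4001.
k=1: B_{2}/(2)! × [f^{(1)}(22) − f^{(1)}(12)] = 1/12 × (-0.111874 − (-0.111565)) = -2.57231e-05.

S_1 ≈ 22.4001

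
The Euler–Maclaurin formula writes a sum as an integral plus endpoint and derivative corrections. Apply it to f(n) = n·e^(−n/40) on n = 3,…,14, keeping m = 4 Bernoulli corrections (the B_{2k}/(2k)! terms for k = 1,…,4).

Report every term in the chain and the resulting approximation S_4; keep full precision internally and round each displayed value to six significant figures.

∫_3^14 x·e^(−x/40) dx evaluates to 73.5925.
Boundary: ½(f(3) + f(14)) = ½(2.78323 + 9.86563) = 6.32443.
So far: 79.9170.
Order-1 term: 1/12 · (0.458047 − 0.858163) = -0.0333430.
After k=1: 79.8836.
Order-2 term: −1/720 · (0.00116714 − 0.00169603) = 7.34571e-07.
After k=2: 79.8836.
Order-3 term: 1/30240 · (1.28000e-06 − 1.78482e-06) = -1.66938e-11.
After k=3: 79.8836.
Order-4 term: −1/1209600 · (1.14409e-09 − 1.56851e-09) = 3.50881e-16.

S_4 ≈ 79.8836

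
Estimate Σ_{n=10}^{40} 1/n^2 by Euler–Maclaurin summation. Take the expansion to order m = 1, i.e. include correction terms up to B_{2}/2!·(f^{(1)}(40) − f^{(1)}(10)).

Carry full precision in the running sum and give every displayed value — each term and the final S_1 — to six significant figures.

S_1 ≈ 0.0804766

∫_10^40 1/x^2 dx evaluates to 0.0750000.
½[f(10) + f(40)] = ½[0.0100000 + 0.000625000] = 0.00531250.
So far: 0.0803125.
k=1: B_{2}/(2)! × [f^{(1)}(40) − f^{(1)}(10)] = 1/12 × (-3.12500e-05 − (-0.00200000)) = 0.000164063.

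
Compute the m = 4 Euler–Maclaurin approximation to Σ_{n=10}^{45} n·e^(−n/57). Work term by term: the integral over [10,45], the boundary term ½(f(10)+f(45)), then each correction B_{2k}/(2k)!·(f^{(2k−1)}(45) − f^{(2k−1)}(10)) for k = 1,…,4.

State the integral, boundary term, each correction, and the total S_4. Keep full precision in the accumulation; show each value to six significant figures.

∫_10^45 x·e^(−x/57) dx evaluates to 564.438.
½[f(10) + f(45)] = ½[8.39089 + 20.4338] = 14.4123.
Integral + boundary = 578.850.
Order-1 term: 1/12 · (0.0955966 − 0.691880) = -0.0496903.
After k=1: 578.800.
Order-2 term: −1/720 · (0.000308946 − 0.000729473) = 5.84066e-07.
After k=2: 578.800.
Order-3 term: 1/30240 · (1.81123e-07 − 3.83501e-07) = -6.69240e-12.
After k=3: 578.800.
Order-4 term: −1/1209600 · (8.22271e-11 − 1.66968e-10) = 7.00570e-17.

S_4 ≈ 578.800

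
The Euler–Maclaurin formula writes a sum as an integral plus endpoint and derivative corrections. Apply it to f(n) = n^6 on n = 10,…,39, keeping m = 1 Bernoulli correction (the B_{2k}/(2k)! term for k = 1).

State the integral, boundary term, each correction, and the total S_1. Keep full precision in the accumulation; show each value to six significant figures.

S_1 ≈ 2.14079e+10

Integral: ∫_10^39 x^6 dx = 1.96030e+10.
½[f(10) + f(39)] = ½[1.00000e+06 + 3.51874e+09] = 1.75987e+09.
So far: 2.13629e+10.
Order-1 term: 1/12 · (5.41345e+08 − 600000) = 4.50621e+07.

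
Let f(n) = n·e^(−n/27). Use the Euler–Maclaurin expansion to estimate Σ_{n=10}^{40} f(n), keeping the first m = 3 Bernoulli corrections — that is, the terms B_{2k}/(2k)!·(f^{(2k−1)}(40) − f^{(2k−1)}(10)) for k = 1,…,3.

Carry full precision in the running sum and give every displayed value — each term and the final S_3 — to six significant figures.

The integral term ∫_10^40 x·e^(−x/27) dx = 278.601.
½[f(10) + f(40)] = ½[6.90479 + 9.09203] = 7.99841.
Integral + boundary = 286.600.
Correction k=1: B_{2}/2! · (f^{(1)}(40) − f^{(1)}(10)) = 1/12 · (-0.109441 − 0.434746) = -0.0453489.
Partial sum through k=1: 286.554.
Correction k=2: B_{4}/4! · (f^{(3)}(40) − f^{(3)}(10)) = −1/720 · (0.000473471 − 0.00249068) = 2.80167e-06.
Partial sum through k=2: 286.554.
Correction k=3: B_{6}/6! · (f^{(5)}(40) − f^{(5)}(10)) = 1/30240 · (1.50489e-06 − 6.01508e-06) = -1.49146e-10.

S_3 ≈ 286.554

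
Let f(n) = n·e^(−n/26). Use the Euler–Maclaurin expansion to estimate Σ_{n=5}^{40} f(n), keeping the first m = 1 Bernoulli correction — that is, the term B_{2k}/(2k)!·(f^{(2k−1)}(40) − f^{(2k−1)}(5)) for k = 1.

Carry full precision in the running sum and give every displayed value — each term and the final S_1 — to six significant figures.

S_1 ≈ 302.840

The integral term ∫_5^40 x·e^(−x/26) dx = 296.548.
Boundary: ½(f(5) + f(40)) = ½(4.12526 + 8.58845) = 6.35686.
So far: 302.905.
Correction k=1: B_{2}/2! · (f^{(1)}(40) − f^{(1)}(5)) = 1/12 · (-0.115614 − 0.666389) = -0.0651669.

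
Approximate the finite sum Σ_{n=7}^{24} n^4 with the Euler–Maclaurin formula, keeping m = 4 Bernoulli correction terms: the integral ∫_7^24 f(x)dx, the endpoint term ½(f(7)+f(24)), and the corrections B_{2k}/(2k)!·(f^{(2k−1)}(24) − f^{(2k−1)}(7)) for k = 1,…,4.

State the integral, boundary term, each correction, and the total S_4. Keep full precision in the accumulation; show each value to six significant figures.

S_4 ≈ 1.76074e+06

Integral: ∫_7^24 x^4 dx = 1.58916e+06.
Boundary: ½(f(7) + f(24)) = ½(2401.00 + 331776) = 167088.
Running total after boundary: 1.75625e+06.
Correction k=1: B_{2}/2! · (f^{(1)}(24) − f^{(1)}(7)) = 1/12 · (55296.0 − 1372.00) = 4493.67.
Partial sum through k=1: 1.76075e+06.
Correction k=2: B_{4}/4! · (f^{(3)}(24) − f^{(3)}(7)) = −1/720 · (576.000 − 168.000) = -0.566667.
Partial sum through k=2: 1.76074e+06.
Correction k=3: B_{6}/6! · (f^{(5)}(24) − f^{(5)}(7)) = 1/30240 · (0.00000 − 0.00000) = 0.00000.
Partial sum through k=3: 1.76074e+06.
Correction k=4: B_{8}/8! · (f^{(7)}(24) − f^{(7)}(7)) = −1/1209600 · (0.00000 − 0.00000) = 0.00000.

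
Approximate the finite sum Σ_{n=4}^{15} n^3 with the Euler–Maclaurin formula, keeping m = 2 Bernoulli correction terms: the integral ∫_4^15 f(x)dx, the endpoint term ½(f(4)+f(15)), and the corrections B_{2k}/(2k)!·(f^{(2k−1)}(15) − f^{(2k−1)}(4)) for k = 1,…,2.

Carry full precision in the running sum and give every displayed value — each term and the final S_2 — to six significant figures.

Integral: ∫_4^15 x^3 dx = 12592.2.
Boundary: ½(f(4) + f(15)) = ½(64.0000 + 3375.00) = 1719.50.
Integral + boundary = 14311.8.
k=1: B_{2}/(2)! × [f^{(1)}(15) − f^{(1)}(4)] = 1/12 × (675.000 − 48.0000) = 52.2500.
After k=1: 14364.0.
k=2: B_{4}/(4)! × [f^{(3)}(15) − f^{(3)}(4)] = −1/720 × (6.00000 − 6.00000) = 0.00000.

S_2 ≈ 14364.0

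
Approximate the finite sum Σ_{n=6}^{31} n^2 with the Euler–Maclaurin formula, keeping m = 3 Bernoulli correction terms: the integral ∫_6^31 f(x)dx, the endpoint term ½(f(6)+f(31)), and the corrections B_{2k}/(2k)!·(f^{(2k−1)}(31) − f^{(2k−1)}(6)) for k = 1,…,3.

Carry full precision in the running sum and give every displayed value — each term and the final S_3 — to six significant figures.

S_3 ≈ 10361.0

The integral term ∫_6^31 x^2 dx = 9858.33.
½[f(6) + f(31)] = ½[36.0000 + 961.000] = 498.500.
Running total after boundary: 10356.8.
Order-1 term: 1/12 · (62.0000 − 12.0000) = 4.16667.
After k=1: 10361.0.
Order-2 term: −1/720 · (0.00000 − 0.00000) = 0.00000.
After k=2: 10361.0.
Order-3 term: 1/30240 · (0.00000 − 0.00000) = 0.00000.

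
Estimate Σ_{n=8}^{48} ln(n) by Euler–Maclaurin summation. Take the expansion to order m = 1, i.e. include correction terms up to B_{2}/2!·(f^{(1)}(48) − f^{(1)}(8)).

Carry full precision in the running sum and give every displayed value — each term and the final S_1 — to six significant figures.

∫_8^48 ln(x) dx evaluates to 129.182.
½[f(8) + f(48)] = ½[2.07944 + 3.87120] = 2.97532.
Running total after boundary: 132.157.
Order-1 term: 1/12 · (0.0208333 − 0.125000) = -0.00868056.

S_1 ≈ 132.149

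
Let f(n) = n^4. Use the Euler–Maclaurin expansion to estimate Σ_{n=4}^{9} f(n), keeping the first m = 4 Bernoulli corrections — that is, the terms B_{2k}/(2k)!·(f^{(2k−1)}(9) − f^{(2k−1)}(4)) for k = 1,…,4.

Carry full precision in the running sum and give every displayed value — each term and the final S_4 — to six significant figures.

∫_4^9 x^4 dx evaluates to 11605.0.
½[f(4) + f(9)] = ½[256.000 + 6561.00] = 3408.50.
Running total after boundary: 15013.5.
k=1: B_{2}/(2)! × [f^{(1)}(9) − f^{(1)}(4)] = 1/12 × (2916.00 − 256.000) = 221.667.
After k=1: 15235.2.
k=2: B_{4}/(4)! × [f^{(3)}(9) − f^{(3)}(4)] = −1/720 × (216.000 − 96.0000) = -0.166667.
After k=2: 15235.0.
k=3: B_{6}/(6)! × [f^{(5)}(9) − f^{(5)}(4)] = 1/30240 × (0.00000 − 0.00000) = 0.00000.
After k=3: 15235.0.
k=4: B_{8}/(8)! × [f^{(7)}(9) − f^{(7)}(4)] = −1/1209600 × (0.00000 − 0.00000) = 0.00000.

S_4 ≈ 15235.0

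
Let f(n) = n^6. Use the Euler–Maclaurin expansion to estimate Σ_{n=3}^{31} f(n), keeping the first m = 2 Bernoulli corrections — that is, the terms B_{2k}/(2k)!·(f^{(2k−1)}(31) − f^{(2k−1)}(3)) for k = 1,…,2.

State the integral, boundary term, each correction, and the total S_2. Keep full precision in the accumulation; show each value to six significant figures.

S_2 ≈ 4.38843e+09

The integral term ∫_3^31 x^6 dx = 3.93037e+09.
Endpoint term: (f(3) + f(31))/2 = (729.000 + 8.87504e+08)/2 = 4.43752e+08.
Running total after boundary: 4.37413e+09.
Order-1 term: 1/12 · (1.71775e+08 − 1458.00) = 1.43145e+07.
Partial sum through k=1: 4.38844e+09.
Order-2 term: −1/720 · (3.57492e+06 − 3240.00) = -4960.67.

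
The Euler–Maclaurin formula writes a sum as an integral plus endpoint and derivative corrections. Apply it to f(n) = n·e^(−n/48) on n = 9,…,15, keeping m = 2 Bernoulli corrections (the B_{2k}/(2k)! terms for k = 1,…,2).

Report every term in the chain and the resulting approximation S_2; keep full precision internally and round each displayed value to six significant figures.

∫_9^15 x·e^(−x/48) dx evaluates to 55.8180.
½[f(9) + f(15)] = ½[7.46126 + 10.9742] = 9.21775.
Integral + boundary = 65.0358.
k=1: B_{2}/(2)! × [f^{(1)}(15) − f^{(1)}(9)] = 1/12 × (0.502986 − 0.673586) = -0.0142167.
Partial sum through k=1: 65.0215.
k=2: B_{4}/(4)! × [f^{(3)}(15) − f^{(3)}(9)] = −1/720 × (0.000853393 − 0.00101200) = 2.20286e-07.

S_2 ≈ 65.0215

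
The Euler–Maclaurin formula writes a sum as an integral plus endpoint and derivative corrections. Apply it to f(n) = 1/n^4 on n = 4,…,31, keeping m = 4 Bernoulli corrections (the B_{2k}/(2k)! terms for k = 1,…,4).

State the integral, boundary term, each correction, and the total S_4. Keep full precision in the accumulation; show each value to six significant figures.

The integral term ∫_4^31 1/x^4 dx = 0.00519714.
Boundary: ½(f(4) + f(31)) = ½(0.00390625 + 1.08281e-06) = 0.00195367.
Integral + boundary = 0.00715081.
Correction k=1: B_{2}/2! · (f^{(1)}(31) − f^{(1)}(4)) = 1/12 · (-1.39718e-07 − (-0.00390625)) = 0.000325509.
Running total after k=1: 0.00747632.
Correction k=2: B_{4}/4! · (f^{(3)}(31) − f^{(3)}(4)) = −1/720 · (-4.36164e-09 − (-0.00732422)) = -1.01725e-05.
Running total after k=2: 0.00746615.
Correction k=3: B_{6}/6! · (f^{(5)}(31) − f^{(5)}(4)) = 1/30240 · (-2.54164e-10 − (-0.0256348)) = 8.47710e-07.
Running total after k=3: 0.00746700.
Correction k=4: B_{8}/8! · (f^{(7)}(31) − f^{(7)}(4)) = −1/1209600 · (-2.38031e-11 − (-0.144196)) = -1.19209e-07.

S_4 ≈ 0.00746688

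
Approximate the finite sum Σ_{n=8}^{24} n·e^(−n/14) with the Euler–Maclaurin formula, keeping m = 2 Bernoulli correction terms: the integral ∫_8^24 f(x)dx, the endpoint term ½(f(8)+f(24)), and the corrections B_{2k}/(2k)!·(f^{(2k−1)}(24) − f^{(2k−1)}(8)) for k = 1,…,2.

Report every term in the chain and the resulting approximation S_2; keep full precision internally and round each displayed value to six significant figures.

S_2 ≈ 82.5132

The integral term ∫_8^24 x·e^(−x/14) dx = 78.1241.
Endpoint term: (f(8) + f(24))/2 = (4.51774 + 4.32222)/2 = 4.41998.
Running total after boundary: 82.5441.
Correction k=1: B_{2}/2! · (f^{(1)}(24) − f^{(1)}(8)) = 1/12 · (-0.128637 − 0.242022) = -0.0308883.
After k=1: 82.5132.
Correction k=2: B_{4}/4! · (f^{(3)}(24) − f^{(3)}(8)) = −1/720 · (0.00118136 − 0.00699724) = 8.07760e-06.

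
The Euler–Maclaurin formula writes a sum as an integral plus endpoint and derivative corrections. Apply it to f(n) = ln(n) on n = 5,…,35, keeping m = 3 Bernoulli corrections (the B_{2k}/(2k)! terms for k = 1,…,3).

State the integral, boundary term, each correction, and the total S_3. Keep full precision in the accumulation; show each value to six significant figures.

S_3 ≈ 88.9581

Integral: ∫_5^35 ln(x) dx = 86.3900.
½[f(5) + f(35)] = ½[1.60944 + 3.55535] = 2.58239.
Running total after boundary: 88.9724.
k=1: B_{2}/(2)! × [f^{(1)}(35) − f^{(1)}(5)] = 1/12 × (0.0285714 − 0.200000) = -0.0142857.
After k=1: 88.9581.
k=2: B_{4}/(4)! × [f^{(3)}(35) − f^{(3)}(5)] = −1/720 × (4.66472e-05 − 0.0160000) = 2.21574e-05.
After k=2: 88.9581.
k=3: B_{6}/(6)! × [f^{(5)}(35) − f^{(5)}(5)] = 1/30240 × (4.56952e-07 − 0.00768000) = -2.53953e-07.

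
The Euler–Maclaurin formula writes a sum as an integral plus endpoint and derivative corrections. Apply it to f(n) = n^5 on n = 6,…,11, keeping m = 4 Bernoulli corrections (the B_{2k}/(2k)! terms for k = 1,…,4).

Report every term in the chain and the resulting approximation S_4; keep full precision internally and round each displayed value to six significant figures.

S_4 ≈ 377451

∫_6^11 x^5 dx evaluates to 287484.
Endpoint term: (f(6) + f(11))/2 = (7776.00 + 161051)/2 = 84413.5.
Running total after boundary: 371898.
k=1: B_{2}/(2)! × [f^{(1)}(11) − f^{(1)}(6)] = 1/12 × (73205.0 − 6480.00) = 5560.42.
Running total after k=1: 377458.
k=2: B_{4}/(4)! × [f^{(3)}(11) − f^{(3)}(6)] = −1/720 × (7260.00 − 2160.00) = -7.08333.
Running total after k=2: 377451.
k=3: B_{6}/(6)! × [f^{(5)}(11) − f^{(5)}(6)] = 1/30240 × (120.000 − 120.000) = 0.00000.
Running total after k=3: 377451.
k=4: B_{8}/(8)! × [f^{(7)}(11) − f^{(7)}(6)] = −1/1209600 × (0.00000 − 0.00000) = 0.00000.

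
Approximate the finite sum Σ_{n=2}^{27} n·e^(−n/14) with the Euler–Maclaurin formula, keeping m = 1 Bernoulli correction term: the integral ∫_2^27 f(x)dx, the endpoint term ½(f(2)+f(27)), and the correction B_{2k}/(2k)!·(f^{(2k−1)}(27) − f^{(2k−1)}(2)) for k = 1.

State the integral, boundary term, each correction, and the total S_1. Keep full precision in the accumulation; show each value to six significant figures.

∫_2^27 x·e^(−x/14) dx evaluates to 110.746.
½[f(2) + f(27)] = ½[1.73376 + 3.92460] = 2.82918.
Integral + boundary = 113.576.
Order-1 term: 1/12 · (-0.134973 − 0.743038) = -0.0731676.

S_1 ≈ 113.502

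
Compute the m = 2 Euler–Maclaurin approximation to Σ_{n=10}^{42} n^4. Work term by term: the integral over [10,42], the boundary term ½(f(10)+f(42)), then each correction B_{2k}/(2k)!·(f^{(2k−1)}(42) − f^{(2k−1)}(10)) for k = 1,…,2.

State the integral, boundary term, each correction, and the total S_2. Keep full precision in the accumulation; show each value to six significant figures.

S_2 ≈ 2.77035e+07

The integral term ∫_10^42 x^4 dx = 2.61182e+07.
½[f(10) + f(42)] = ½[10000.0 + 3.11170e+06] = 1.56085e+06.
So far: 2.76791e+07.
Order-1 term: 1/12 · (296352 − 4000.00) = 24362.7.
Partial sum through k=1: 2.77035e+07.
Order-2 term: −1/720 · (1008.00 − 240.000) = -1.06667.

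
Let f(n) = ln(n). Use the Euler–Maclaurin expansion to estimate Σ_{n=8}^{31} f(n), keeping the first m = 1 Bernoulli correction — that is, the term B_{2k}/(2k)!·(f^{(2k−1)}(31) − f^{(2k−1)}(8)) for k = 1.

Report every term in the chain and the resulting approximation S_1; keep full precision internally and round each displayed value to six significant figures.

S_1 ≈ 69.5671

The integral term ∫_8^31 ln(x) dx = 66.8181.
½[f(8) + f(31)] = ½[2.07944 + 3.43399] = 2.75671.
Running total after boundary: 69.5748.
Order-1 term: 1/12 · (0.0322581 − 0.125000) = -0.00772849.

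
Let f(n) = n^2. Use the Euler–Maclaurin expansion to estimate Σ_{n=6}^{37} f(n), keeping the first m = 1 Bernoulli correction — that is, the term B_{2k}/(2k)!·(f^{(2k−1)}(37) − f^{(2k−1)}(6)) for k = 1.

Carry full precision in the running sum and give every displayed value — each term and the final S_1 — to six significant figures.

∫_6^37 x^2 dx evaluates to 16812.3.
Endpoint term: (f(6) + f(37))/2 = (36.0000 + 1369.00)/2 = 702.500.
So far: 17514.8.
Correction k=1: B_{2}/2! · (f^{(1)}(37) − f^{(1)}(6)) = 1/12 · (74.0000 − 12.0000) = 5.16667.

S_1 ≈ 17520.0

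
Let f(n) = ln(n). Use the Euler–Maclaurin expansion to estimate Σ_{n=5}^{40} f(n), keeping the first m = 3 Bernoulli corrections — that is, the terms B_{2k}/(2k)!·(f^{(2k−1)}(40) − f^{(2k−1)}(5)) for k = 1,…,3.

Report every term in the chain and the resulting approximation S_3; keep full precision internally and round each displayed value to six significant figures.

S_3 ≈ 107.143

The integral term ∫_5^40 ln(x) dx = 104.508.
Boundary: ½(f(5) + f(40)) = ½(1.60944 + 3.68888) = 2.64916.
Running total after boundary: 107.157.
k=1: B_{2}/(2)! × [f^{(1)}(40) − f^{(1)}(5)] = 1/12 × (0.0250000 − 0.200000) = -0.0145833.
Running total after k=1: 107.143.
k=2: B_{4}/(4)! × [f^{(3)}(40) − f^{(3)}(5)] = −1/720 × (3.12500e-05 − 0.0160000) = 2.21788e-05.
Running total after k=2: 107.143.
k=3: B_{6}/(6)! × [f^{(5)}(40) − f^{(5)}(5)] = 1/30240 × (2.34375e-07 − 0.00768000) = -2.53961e-07.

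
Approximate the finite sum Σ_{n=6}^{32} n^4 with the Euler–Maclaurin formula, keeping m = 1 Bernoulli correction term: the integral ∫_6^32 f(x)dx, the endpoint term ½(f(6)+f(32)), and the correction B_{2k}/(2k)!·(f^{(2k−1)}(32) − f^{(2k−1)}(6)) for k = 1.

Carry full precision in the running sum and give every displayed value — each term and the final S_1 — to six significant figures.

S_1 ≈ 7.24512e+06

The integral term ∫_6^32 x^4 dx = 6.70933e+06.
½[f(6) + f(32)] = ½[1296.00 + 1.04858e+06] = 524936.
Integral + boundary = 7.23427e+06.
Correction k=1: B_{2}/2! · (f^{(1)}(32) − f^{(1)}(6)) = 1/12 · (131072 − 864.000) = 10850.7.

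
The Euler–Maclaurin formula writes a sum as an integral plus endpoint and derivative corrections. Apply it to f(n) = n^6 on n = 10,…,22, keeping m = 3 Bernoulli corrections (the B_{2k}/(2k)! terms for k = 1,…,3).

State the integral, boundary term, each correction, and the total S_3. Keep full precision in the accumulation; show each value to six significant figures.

S_3 ≈ 4.14623e+08

The integral term ∫_10^22 x^6 dx = 3.54908e+08.
½[f(10) + f(22)] = ½[1.00000e+06 + 1.13380e+08] = 5.71900e+07.
So far: 4.12098e+08.
k=1: B_{2}/(2)! × [f^{(1)}(22) − f^{(1)}(10)] = 1/12 × (3.09218e+07 − 600000) = 2.52682e+06.
Partial sum through k=1: 4.14625e+08.
k=2: B_{4}/(4)! × [f^{(3)}(22) − f^{(3)}(10)] = −1/720 × (1.27776e+06 − 120000) = -1608.00.
Partial sum through k=2: 4.14623e+08.
k=3: B_{6}/(6)! × [f^{(5)}(22) − f^{(5)}(10)] = 1/30240 × (15840.0 − 7200.00) = 0.285714.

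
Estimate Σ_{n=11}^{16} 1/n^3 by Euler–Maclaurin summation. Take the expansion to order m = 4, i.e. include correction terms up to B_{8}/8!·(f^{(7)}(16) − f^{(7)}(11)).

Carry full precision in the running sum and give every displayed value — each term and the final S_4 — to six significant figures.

S_4 ≈ 0.00269005

∫_11^16 1/x^3 dx evaluates to 0.00217911.
Endpoint term: (f(11) + f(16))/2 = (0.000751315 + 0.000244141)/2 = 0.000497728.
Running total after boundary: 0.00267683.
Order-1 term: 1/12 · (-4.57764e-05 − (-0.000204904)) = 1.32606e-05.
After k=1: 0.00269009.
Order-2 term: −1/720 · (-3.57628e-06 − (-3.38684e-05)) = -4.20724e-08.
After k=2: 0.00269005.
Order-3 term: 1/30240 · (-5.86733e-07 − (-1.17560e-05)) = 3.69354e-10.
After k=3: 0.00269005.
Order-4 term: −1/1209600 · (-1.65019e-07 − (-6.99530e-06)) = -5.64673e-12.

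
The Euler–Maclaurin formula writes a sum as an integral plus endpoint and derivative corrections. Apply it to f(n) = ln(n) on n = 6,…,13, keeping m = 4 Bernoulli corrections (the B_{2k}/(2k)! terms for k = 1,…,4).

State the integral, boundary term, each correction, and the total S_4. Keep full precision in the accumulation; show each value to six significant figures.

S_4 ≈ 17.7647

The integral term ∫_6^13 ln(x) dx = 15.5938.
½[f(6) + f(13)] = ½[1.79176 + 2.56495] = 2.17835.
So far: 17.7721.
Order-1 term: 1/12 · (0.0769231 − 0.166667) = -0.00747863.
Partial sum through k=1: 17.7647.
Order-2 term: −1/720 · (0.000910332 − 0.00925926) = 1.15957e-05.
Partial sum through k=2: 17.7647.
Order-3 term: 1/30240 · (6.46390e-05 − 0.00308642) = -9.99266e-08.
Partial sum through k=3: 17.7647.
Order-4 term: −1/1209600 · (1.14744e-05 − 0.00257202) = 2.11685e-09.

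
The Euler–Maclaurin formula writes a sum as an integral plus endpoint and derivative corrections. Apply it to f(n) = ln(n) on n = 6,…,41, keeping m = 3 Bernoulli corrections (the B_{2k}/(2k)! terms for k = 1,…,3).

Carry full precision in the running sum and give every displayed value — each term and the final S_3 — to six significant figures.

Integral: ∫_6^41 ln(x) dx = 106.506.
Endpoint term: (f(6) + f(41))/2 = (1.79176 + 3.71357)/2 = 2.75267.
Running total after boundary: 109.259.
Correction k=1: B_{2}/2! · (f^{(1)}(41) − f^{(1)}(6)) = 1/12 · (0.0243902 − 0.166667) = -0.0118564.
After k=1: 109.247.
Correction k=2: B_{4}/4! · (f^{(3)}(41) − f^{(3)}(6)) = −1/720 · (2.90187e-05 − 0.00925926) = 1.28198e-05.
After k=2: 109.247.
Correction k=3: B_{6}/6! · (f^{(5)}(41) − f^{(5)}(6)) = 1/30240 · (2.07153e-07 − 0.00308642) = -1.02057e-07.

S_3 ≈ 109.247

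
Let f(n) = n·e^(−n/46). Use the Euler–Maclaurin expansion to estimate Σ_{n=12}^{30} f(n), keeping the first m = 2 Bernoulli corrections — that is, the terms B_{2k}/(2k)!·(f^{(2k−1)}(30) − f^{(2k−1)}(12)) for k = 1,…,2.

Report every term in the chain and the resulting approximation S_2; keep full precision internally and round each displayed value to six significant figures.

S_2 ≈ 246.672

The integral term ∫_12^30 x·e^(−x/46) dx = 234.269.
Boundary: ½(f(12) + f(30)) = ½(9.24458 + 15.6274) = 12.4360.
Running total after boundary: 246.705.
Order-1 term: 1/12 · (0.181187 − 0.569412) = -0.0323521.
After k=1: 246.672.
Order-2 term: −1/720 · (0.000577983 − 0.000997247) = 5.82312e-07.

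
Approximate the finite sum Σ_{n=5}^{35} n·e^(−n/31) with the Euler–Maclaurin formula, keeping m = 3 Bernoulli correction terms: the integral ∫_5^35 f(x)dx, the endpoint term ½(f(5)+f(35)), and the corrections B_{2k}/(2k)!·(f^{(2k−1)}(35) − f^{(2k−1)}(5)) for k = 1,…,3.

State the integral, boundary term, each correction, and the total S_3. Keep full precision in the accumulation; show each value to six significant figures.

The integral term ∫_5^35 x·e^(−x/31) dx = 288.200.
Endpoint term: (f(5) + f(35))/2 = (4.25522 + 11.3171)/2 = 7.78617.
Running total after boundary: 295.986.
Order-1 term: 1/12 · (-0.0417221 − 0.713780) = -0.0629585.
After k=1: 295.923.
Order-2 term: −1/720 · (0.000629521 − 0.00251391) = 2.61721e-06.
After k=2: 295.923.
Order-3 term: 1/30240 · (1.35532e-06 − 4.45898e-06) = -1.02634e-10.

S_3 ≈ 295.923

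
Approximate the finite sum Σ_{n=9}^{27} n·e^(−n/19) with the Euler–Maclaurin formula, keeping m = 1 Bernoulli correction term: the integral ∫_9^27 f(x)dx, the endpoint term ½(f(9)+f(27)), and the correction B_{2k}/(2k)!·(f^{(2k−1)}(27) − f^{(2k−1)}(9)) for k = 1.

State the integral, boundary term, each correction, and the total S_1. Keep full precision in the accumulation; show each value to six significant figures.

S_1 ≈ 126.269

Integral: ∫_9^27 x·e^(−x/19) dx = 120.243.
Boundary: ½(f(9) + f(27)) = ½(5.60433 + 6.51941) = 6.06187.
Running total after boundary: 126.305.
Correction k=1: B_{2}/2! · (f^{(1)}(27) − f^{(1)}(9)) = 1/12 · (-0.101667 − 0.327739) = -0.0357838.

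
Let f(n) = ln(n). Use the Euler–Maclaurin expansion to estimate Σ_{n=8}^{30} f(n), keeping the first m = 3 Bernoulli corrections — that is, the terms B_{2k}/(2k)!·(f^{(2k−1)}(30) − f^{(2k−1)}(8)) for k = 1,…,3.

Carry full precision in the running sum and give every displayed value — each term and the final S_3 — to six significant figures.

The integral term ∫_8^30 ln(x) dx = 63.4004.
Boundary: ½(f(8) + f(30)) = ½(2.07944 + 3.40120) = 2.74032.
Running total after boundary: 66.1407.
Correction k=1: B_{2}/2! · (f^{(1)}(30) − f^{(1)}(8)) = 1/12 · (0.0333333 − 0.125000) = -0.00763889.
Partial sum through k=1: 66.1331.
Correction k=2: B_{4}/4! · (f^{(3)}(30) − f^{(3)}(8)) = −1/720 · (7.40741e-05 − 0.00390625) = 5.32247e-06.
Partial sum through k=2: 66.1331.
Correction k=3: B_{6}/6! · (f^{(5)}(30) − f^{(5)}(8)) = 1/30240 · (9.87654e-07 − 0.000732422) = -2.41876e-08.

S_3 ≈ 66.1331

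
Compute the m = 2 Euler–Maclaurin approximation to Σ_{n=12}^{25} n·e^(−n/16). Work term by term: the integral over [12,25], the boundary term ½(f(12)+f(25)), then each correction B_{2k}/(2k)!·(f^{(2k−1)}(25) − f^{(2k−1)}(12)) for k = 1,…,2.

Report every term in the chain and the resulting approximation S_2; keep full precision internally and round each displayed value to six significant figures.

The integral term ∫_12^25 x·e^(−x/16) dx = 74.1151.
Endpoint term: (f(12) + f(25))/2 = (5.66840 + 5.24028)/2 = 5.45434.
So far: 79.5695.
k=1: B_{2}/(2)! × [f^{(1)}(25) − f^{(1)}(12)] = 1/12 × (-0.117906 − 0.118092) = -0.0196665.
Partial sum through k=1: 79.5498.
k=2: B_{4}/(4)! × [f^{(3)}(25) − f^{(3)}(12)] = −1/720 × (0.00117702 − 0.00415166) = 4.13145e-06.

S_2 ≈ 79.5498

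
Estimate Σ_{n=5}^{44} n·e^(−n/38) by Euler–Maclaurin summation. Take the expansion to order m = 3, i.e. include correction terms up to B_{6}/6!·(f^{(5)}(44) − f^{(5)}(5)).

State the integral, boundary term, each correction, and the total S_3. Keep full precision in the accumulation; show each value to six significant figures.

S_3 ≈ 462.698

∫_5^44 x·e^(−x/38) dx evaluates to 453.663.
½[f(5) + f(44)] = ½[4.38355 + 13.8225] = 9.10301.
Integral + boundary = 462.766.
Correction k=1: B_{2}/2! · (f^{(1)}(44) − f^{(1)}(5)) = 1/12 · (-0.0496021 − 0.761353) = -0.0675796.
Running total after k=1: 462.698.
Correction k=2: B_{4}/4! · (f^{(3)}(44) − f^{(3)}(5)) = −1/720 · (0.000400756 − 0.00174153) = 1.86219e-06.
Running total after k=2: 462.698.
Correction k=3: B_{6}/6! · (f^{(5)}(44) − f^{(5)}(5)) = 1/30240 · (5.78852e-07 − 2.04696e-06) = -4.85486e-11.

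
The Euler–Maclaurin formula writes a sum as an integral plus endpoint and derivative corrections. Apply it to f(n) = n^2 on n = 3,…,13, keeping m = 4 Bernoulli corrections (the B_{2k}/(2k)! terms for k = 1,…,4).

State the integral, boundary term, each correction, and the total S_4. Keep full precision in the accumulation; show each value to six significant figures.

S_4 ≈ 814.000

The integral term ∫_3^13 x^2 dx = 723.333.
Boundary: ½(f(3) + f(13)) = ½(9.00000 + 169.000) = 89.0000.
Running total after boundary: 812.333.
k=1: B_{2}/(2)! × [f^{(1)}(13) − f^{(1)}(3)] = 1/12 × (26.0000 − 6.00000) = 1.66667.
Running total after k=1: 814.000.
k=2: B_{4}/(4)! × [f^{(3)}(13) − f^{(3)}(3)] = −1/720 × (0.00000 − 0.00000) = 0.00000.
Running total after k=2: 814.000.
k=3: B_{6}/(6)! × [f^{(5)}(13) − f^{(5)}(3)] = 1/30240 × (0.00000 − 0.00000) = 0.00000.
Running total after k=3: 814.000.
k=4: B_{8}/(8)! × [f^{(7)}(13) − f^{(7)}(3)] = −1/1209600 × (0.00000 − 0.00000) = 0.00000.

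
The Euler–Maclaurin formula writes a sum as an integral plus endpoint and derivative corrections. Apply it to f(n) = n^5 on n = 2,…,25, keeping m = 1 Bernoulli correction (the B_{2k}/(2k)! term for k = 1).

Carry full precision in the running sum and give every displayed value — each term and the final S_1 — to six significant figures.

S_1 ≈ 4.57357e+07

The integral term ∫_2^25 x^5 dx = 4.06901e+07.
½[f(2) + f(25)] = ½[32.0000 + 9.76562e+06] = 4.88283e+06.
Integral + boundary = 4.55729e+07.
Order-1 term: 1/12 · (1.95312e+06 − 80.0000) = 162754.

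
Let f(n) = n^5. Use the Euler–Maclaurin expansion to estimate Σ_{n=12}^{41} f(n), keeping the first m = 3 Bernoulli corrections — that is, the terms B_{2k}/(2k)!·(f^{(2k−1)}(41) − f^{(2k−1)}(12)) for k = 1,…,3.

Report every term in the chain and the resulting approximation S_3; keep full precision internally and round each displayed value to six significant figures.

S_3 ≈ 8.50408e+08

Integral: ∫_12^41 x^5 dx = 7.91186e+08.
Endpoint term: (f(12) + f(41))/2 = (248832 + 1.15856e+08)/2 = 5.80525e+07.
Running total after boundary: 8.49239e+08.
k=1: B_{2}/(2)! × [f^{(1)}(41) − f^{(1)}(12)] = 1/12 × (1.41288e+07 − 103680) = 1.16876e+06.
Running total after k=1: 8.50408e+08.
k=2: B_{4}/(4)! × [f^{(3)}(41) − f^{(3)}(12)] = −1/720 × (100860 − 8640.00) = -128.083.
Running total after k=2: 8.50408e+08.
k=3: B_{6}/(6)! × [f^{(5)}(41) − f^{(5)}(12)] = 1/30240 × (120.000 − 120.000) = 0.00000.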